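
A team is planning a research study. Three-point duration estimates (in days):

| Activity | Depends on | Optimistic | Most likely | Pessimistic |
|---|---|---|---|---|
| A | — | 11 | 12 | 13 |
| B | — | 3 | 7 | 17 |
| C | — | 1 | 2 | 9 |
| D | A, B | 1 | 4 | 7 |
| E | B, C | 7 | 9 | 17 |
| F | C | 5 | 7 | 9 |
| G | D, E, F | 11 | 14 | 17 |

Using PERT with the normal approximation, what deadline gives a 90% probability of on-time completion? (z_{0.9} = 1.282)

35.9 days

te_A = (11 + 4·12 + 13)/6 = 72/6 = 12; σ²_A = ((13−11)/6)² = 0.111
te_B = (3 + 4·7 + 17)/6 = 48/6 = 8; σ²_B = ((17−3)/6)² = 5.444
te_C = (1 + 4·2 + 9)/6 = 18/6 = 3; σ²_C = ((9−1)/6)² = 1.778
te_D = (1 + 4·4 + 7)/6 = 24/6 = 4; σ²_D = ((7−1)/6)² = 1.000
te_E = (7 + 4·9 + 17)/6 = 60/6 = 10; σ²_E = ((17−7)/6)² = 2.778
te_F = (5 + 4·7 + 9)/6 = 42/6 = 7; σ²_F = ((9−5)/6)² = 0.444
te_G = (11 + 4·14 + 17)/6 = 84/6 = 14; σ²_G = ((17−11)/6)² = 1.000

Forward pass:
ES_A = 0; EF_A = 12
ES_B = 0; EF_B = 8
ES_C = 0; EF_C = 3
ES_D = max(EF_A=12, EF_B=8) = 12; EF_D = 12+4 = 16
ES_E = max(EF_B=8, EF_C=3) = 8; EF_E = 8+10 = 18
ES_F = 3; EF_F = 3+7 = 10
ES_G = max(EF_D=16, EF_E=18, EF_F=10) = 18; EF_G = 18+14 = 32
Expected project duration μ = 32 days. Critical path: B → E → G.

Variance along critical path = 5.444 + 2.778 + 1.000 = 9.222; σ = 3.037 days.
D = μ + z·σ = 32 + 1.282·3.037 = 35.9 days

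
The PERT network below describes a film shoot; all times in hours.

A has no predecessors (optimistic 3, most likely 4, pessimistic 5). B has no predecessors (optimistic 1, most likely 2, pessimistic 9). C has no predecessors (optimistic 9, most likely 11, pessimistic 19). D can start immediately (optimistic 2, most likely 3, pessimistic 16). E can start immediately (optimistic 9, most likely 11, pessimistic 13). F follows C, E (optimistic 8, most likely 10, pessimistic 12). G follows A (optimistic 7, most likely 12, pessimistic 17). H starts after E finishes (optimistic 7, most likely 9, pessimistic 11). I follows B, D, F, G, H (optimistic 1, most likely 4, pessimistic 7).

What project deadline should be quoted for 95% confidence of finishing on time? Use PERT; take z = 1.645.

29.4 hours

te_A = (3 + 4·4 + 5)/6 = 24/6 = 4; σ²_A = ((5−3)/6)² = 0.111
te_B = (1 + 4·2 + 9)/6 = 18/6 = 3; σ²_B = ((9−1)/6)² = 1.778
te_C = (9 + 4·11 + 19)/6 = 72/6 = 12; σ²_C = ((19−9)/6)² = 2.778
te_D = (2 + 4·3 + 16)/6 = 30/6 = 5; σ²_D = ((16−2)/6)² = 5.444
te_E = (9 + 4·11 + 13)/6 = 66/6 = 11; σ²_E = ((13−9)/6)² = 0.444
te_F = (8 + 4·10 + 12)/6 = 60/6 = 10; σ²_F = ((12−8)/6)² = 0.444
te_G = (7 + 4·12 + 17)/6 = 72/6 = 12; σ²_G = ((17−7)/6)² = 2.778
te_H = (7 + 4·9 + 11)/6 = 54/6 = 9; σ²_H = ((11−7)/6)² = 0.444
te_I = (1 + 4·4 + 7)/6 = 24/6 = 4; σ²_I = ((7−1)/6)² = 1.000

Forward pass:
ES_A = 0; EF_A = 4
ES_B = 0; EF_B = 3
ES_C = 0; EF_C = 12
ES_D = 0; EF_D = 5
ES_E = 0; EF_E = 11
ES_F = max(EF_C=12, EF_E=11) = 12; EF_F = 12+10 = 22
ES_G = 4; EF_G = 4+12 = 16
ES_H = 11; EF_H = 11+9 = 20
ES_I = max(EF_B=3, EF_D=5, EF_F=22, EF_G=16, EF_H=20) = 22; EF_I = 22+4 = 26
Expected project duration μ = 26 hours. Critical path: C → F → I.

Variance along critical path = 2.778 + 0.444 + 1.000 = 4.222; σ = 2.055 hours.
D = μ + z·σ = 26 + 1.645·2.055 = 29.4 hours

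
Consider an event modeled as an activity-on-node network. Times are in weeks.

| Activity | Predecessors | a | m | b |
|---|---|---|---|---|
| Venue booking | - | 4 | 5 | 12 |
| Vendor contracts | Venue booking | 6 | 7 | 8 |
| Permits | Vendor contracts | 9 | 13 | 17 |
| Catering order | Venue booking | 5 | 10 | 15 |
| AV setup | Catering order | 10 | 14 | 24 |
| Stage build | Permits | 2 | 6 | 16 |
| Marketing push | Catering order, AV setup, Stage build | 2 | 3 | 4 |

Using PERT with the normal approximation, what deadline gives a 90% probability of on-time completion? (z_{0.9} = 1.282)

39.9 weeks

te_Venue booking = (4 + 4·5 + 12)/6 = 36/6 = 6; σ²_Venue booking = ((12−4)/6)² = 1.778
te_Vendor contracts = (6 + 4·7 + 8)/6 = 42/6 = 7; σ²_Vendor contracts = ((8−6)/6)² = 0.111
te_Permits = (9 + 4·13 + 17)/6 = 78/6 = 13; σ²_Permits = ((17−9)/6)² = 1.778
te_Catering order = (5 + 4·10 + 15)/6 = 60/6 = 10; σ²_Catering order = ((15−5)/6)² = 2.778
te_AV setup = (10 + 4·14 + 24)/6 = 90/6 = 15; σ²_AV setup = ((24−10)/6)² = 5.444
te_Stage build = (2 + 4·6 + 16)/6 = 42/6 = 7; σ²_Stage build = ((16−2)/6)² = 5.444
te_Marketing push = (2 + 4·3 + 4)/6 = 18/6 = 3; σ²_Marketing push = ((4−2)/6)² = 0.111

Forward pass:
ES_Venue booking = 0; EF_Venue booking = 6
ES_Vendor contracts = 6; EF_Vendor contracts = 6+7 = 13
ES_Permits = 13; EF_Permits = 13+13 = 26
ES_Catering order = 6; EF_Catering order = 6+10 = 16
ES_AV setup = 16; EF_AV setup = 16+15 = 31
ES_Stage build = 26; EF_Stage build = 26+7 = 33
ES_Marketing push = max(EF_Catering order=16, EF_AV setup=31, EF_Stage build=33) = 33; EF_Marketing push = 33+3 = 36
Expected project duration μ = 36 weeks. Critical path: Venue booking → Vendor contracts → Permits → Stage build → Marketing push.

Variance along critical path = 1.778 + 0.111 + 1.778 + 5.444 + 0.111 = 9.222; σ = 3.037 weeks.
D = μ + z·σ = 36 + 1.282·3.037 = 39.9 weeks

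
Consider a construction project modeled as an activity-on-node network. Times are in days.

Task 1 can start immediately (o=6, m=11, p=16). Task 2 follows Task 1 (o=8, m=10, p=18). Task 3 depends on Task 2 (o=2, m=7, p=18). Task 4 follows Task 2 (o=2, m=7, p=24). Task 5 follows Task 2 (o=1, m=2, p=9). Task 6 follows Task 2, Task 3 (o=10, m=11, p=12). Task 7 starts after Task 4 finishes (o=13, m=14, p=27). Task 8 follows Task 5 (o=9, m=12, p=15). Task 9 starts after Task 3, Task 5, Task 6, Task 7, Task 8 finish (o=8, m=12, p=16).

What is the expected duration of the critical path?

te_Task 1 = (6 + 4·11 + 16)/6 = 66/6 = 11
te_Task 2 = (8 + 4·10 + 18)/6 = 66/6 = 11
te_Task 3 = (2 + 4·7 + 18)/6 = 48/6 = 8
te_Task 4 = (2 + 4·7 + 24)/6 = 54/6 = 9
te_Task 5 = (1 + 4·2 + 9)/6 = 18/6 = 3
te_Task 6 = (10 + 4·11 + 12)/6 = 66/6 = 11
te_Task 7 = (13 + 4·14 + 27)/6 = 96/6 = 16
te_Task 8 = (9 + 4·12 + 15)/6 = 72/6 = 12
te_Task 9 = (8 + 4·12 + 16)/6 = 72/6 = 12

Forward pass:
ES_Task 1 = 0; EF_Task 1 = 11
ES_Task 2 = 11; EF_Task 2 = 11+11 = 22
ES_Task 3 = 22; EF_Task 3 = 22+8 = 30
ES_Task 4 = 22; EF_Task 4 = 22+9 = 31
ES_Task 5 = 22; EF_Task 5 = 22+3 = 25
ES_Task 6 = max(EF_Task 2=22, EF_Task 3=30) = 30; EF_Task 6 = 30+11 = 41
ES_Task 7 = 31; EF_Task 7 = 31+16 = 47
ES_Task 8 = 25; EF_Task 8 = 25+12 = 37
ES_Task 9 = max(EF_Task 3=30, EF_Task 5=25, EF_Task 6=41, EF_Task 7=47, EF_Task 8=37) = 47; EF_Task 9 = 47+12 = 59
Expected project duration μ = 59 days. Critical path: Task 1 → Task 2 → Task 4 → Task 7 → Task 9.

59 days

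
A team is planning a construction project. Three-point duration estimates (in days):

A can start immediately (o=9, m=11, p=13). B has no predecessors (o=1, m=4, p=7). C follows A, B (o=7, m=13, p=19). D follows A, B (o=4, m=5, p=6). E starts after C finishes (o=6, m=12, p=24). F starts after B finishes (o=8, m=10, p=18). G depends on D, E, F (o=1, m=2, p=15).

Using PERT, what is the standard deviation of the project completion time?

te_A = (9 + 4·11 + 13)/6 = 66/6 = 11; σ²_A = ((13−9)/6)² = 0.444
te_B = (1 + 4·4 + 7)/6 = 24/6 = 4; σ²_B = ((7−1)/6)² = 1.000
te_C = (7 + 4·13 + 19)/6 = 78/6 = 13; σ²_C = ((19−7)/6)² = 4.000
te_D = (4 + 4·5 + 6)/6 = 30/6 = 5; σ²_D = ((6−4)/6)² = 0.111
te_E = (6 + 4·12 + 24)/6 = 78/6 = 13; σ²_E = ((24−6)/6)² = 9.000
te_F = (8 + 4·10 + 18)/6 = 66/6 = 11; σ²_F = ((18−8)/6)² = 2.778
te_G = (1 + 4·2 + 15)/6 = 24/6 = 4; σ²_G = ((15−1)/6)² = 5.444

Forward pass:
ES_A = 0; EF_A = 11
ES_B = 0; EF_B = 4
ES_C = max(EF_A=11, EF_B=4) = 11; EF_C = 11+13 = 24
ES_D = max(EF_A=11, EF_B=4) = 11; EF_D = 11+5 = 16
ES_E = 24; EF_E = 24+13 = 37
ES_F = 4; EF_F = 4+11 = 15
ES_G = max(EF_D=16, EF_E=37, EF_F=15) = 37; EF_G = 37+4 = 41
Expected project duration μ = 41 days. Critical path: A → C → E → G.

Variance along critical path = 0.444 + 4.000 + 9.000 + 5.444 = 18.889
σ = √18.889 = 4.346 days

4.35 days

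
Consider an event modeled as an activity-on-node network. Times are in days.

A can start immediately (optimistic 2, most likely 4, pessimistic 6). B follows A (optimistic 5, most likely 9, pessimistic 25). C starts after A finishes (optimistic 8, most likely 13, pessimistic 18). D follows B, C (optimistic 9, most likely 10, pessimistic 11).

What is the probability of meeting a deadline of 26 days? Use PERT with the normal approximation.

te_A = (2 + 4·4 + 6)/6 = 24/6 = 4; σ²_A = ((6−2)/6)² = 0.444
te_B = (5 + 4·9 + 25)/6 = 66/6 = 11; σ²_B = ((25−5)/6)² = 11.111
te_C = (8 + 4·13 + 18)/6 = 78/6 = 13; σ²_C = ((18−8)/6)² = 2.778
te_D = (9 + 4·10 + 11)/6 = 60/6 = 10; σ²_D = ((11−9)/6)² = 0.111

Forward pass:
ES_A = 0; EF_A = 4
ES_B = 4; EF_B = 4+11 = 15
ES_C = 4; EF_C = 4+13 = 17
ES_D = max(EF_B=15, EF_C=17) = 17; EF_D = 17+10 = 27
Expected project duration μ = 27 days. Critical path: A → C → D.

Variance along critical path = 0.444 + 2.778 + 0.111 = 3.333; σ = √3.333 = 1.826 days.
Z = (26 − 27) / 1.826 = -0.548
P(T ≤ 26) = Φ(-0.548) ≈ 0.292

0.292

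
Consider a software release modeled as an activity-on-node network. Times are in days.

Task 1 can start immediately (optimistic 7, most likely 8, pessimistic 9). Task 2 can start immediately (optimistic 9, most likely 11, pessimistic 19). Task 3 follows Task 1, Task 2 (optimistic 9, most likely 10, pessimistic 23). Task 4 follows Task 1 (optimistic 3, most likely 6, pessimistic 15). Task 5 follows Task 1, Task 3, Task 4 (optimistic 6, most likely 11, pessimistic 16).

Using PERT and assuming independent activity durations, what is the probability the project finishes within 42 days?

0.983

te_Task 1 = (7 + 4·8 + 9)/6 = 48/6 = 8; σ²_Task 1 = ((9−7)/6)² = 0.111
te_Task 2 = (9 + 4·11 + 19)/6 = 72/6 = 12; σ²_Task 2 = ((19−9)/6)² = 2.778
te_Task 3 = (9 + 4·10 + 23)/6 = 72/6 = 12; σ²_Task 3 = ((23−9)/6)² = 5.444
te_Task 4 = (3 + 4·6 + 15)/6 = 42/6 = 7; σ²_Task 4 = ((15−3)/6)² = 4.000
te_Task 5 = (6 + 4·11 + 16)/6 = 66/6 = 11; σ²_Task 5 = ((16−6)/6)² = 2.778

Forward pass:
ES_Task 1 = 0; EF_Task 1 = 8
ES_Task 2 = 0; EF_Task 2 = 12
ES_Task 3 = max(EF_Task 1=8, EF_Task 2=12) = 12; EF_Task 3 = 12+12 = 24
ES_Task 4 = 8; EF_Task 4 = 8+7 = 15
ES_Task 5 = max(EF_Task 1=8, EF_Task 3=24, EF_Task 4=15) = 24; EF_Task 5 = 24+11 = 35
Expected project duration μ = 35 days. Critical path: Task 2 → Task 3 → Task 5.

Variance along critical path = 2.778 + 5.444 + 2.778 = 11.000; σ = √11.000 = 3.317 days.
Z = (42 − 35) / 3.317 = 2.111
P(T ≤ 42) = Φ(2.111) ≈ 0.983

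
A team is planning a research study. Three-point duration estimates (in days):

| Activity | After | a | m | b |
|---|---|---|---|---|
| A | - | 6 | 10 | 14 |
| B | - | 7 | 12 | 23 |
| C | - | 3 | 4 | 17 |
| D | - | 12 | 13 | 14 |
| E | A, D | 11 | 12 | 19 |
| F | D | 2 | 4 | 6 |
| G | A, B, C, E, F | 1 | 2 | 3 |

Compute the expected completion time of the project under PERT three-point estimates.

te_A = (6 + 4·10 + 14)/6 = 60/6 = 10
te_B = (7 + 4·12 + 23)/6 = 78/6 = 13
te_C = (3 + 4·4 + 17)/6 = 36/6 = 6
te_D = (12 + 4·13 + 14)/6 = 78/6 = 13
te_E = (11 + 4·12 + 19)/6 = 78/6 = 13
te_F = (2 + 4·4 + 6)/6 = 24/6 = 4
te_G = (1 + 4·2 + 3)/6 = 12/6 = 2

Forward pass:
ES_A = 0; EF_A = 10
ES_B = 0; EF_B = 13
ES_C = 0; EF_C = 6
ES_D = 0; EF_D = 13
ES_E = max(EF_A=10, EF_D=13) = 13; EF_E = 13+13 = 26
ES_F = 13; EF_F = 13+4 = 17
ES_G = max(EF_A=10, EF_B=13, EF_C=6, EF_E=26, EF_F=17) = 26; EF_G = 26+2 = 28
Expected project duration μ = 28 days. Critical path: D → E → G.

28 days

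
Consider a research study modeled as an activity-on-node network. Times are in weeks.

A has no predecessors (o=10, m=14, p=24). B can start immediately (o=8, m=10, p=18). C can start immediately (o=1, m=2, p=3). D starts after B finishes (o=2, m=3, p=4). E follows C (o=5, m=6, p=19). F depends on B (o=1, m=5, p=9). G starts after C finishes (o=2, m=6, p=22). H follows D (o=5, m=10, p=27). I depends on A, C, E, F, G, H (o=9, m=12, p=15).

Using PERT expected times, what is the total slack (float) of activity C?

16 weeks

te_A = (10 + 4·14 + 24)/6 = 90/6 = 15
te_B = (8 + 4·10 + 18)/6 = 66/6 = 11
te_C = (1 + 4·2 + 3)/6 = 12/6 = 2
te_D = (2 + 4·3 + 4)/6 = 18/6 = 3
te_E = (5 + 4·6 + 19)/6 = 48/6 = 8
te_F = (1 + 4·5 + 9)/6 = 30/6 = 5
te_G = (2 + 4·6 + 22)/6 = 48/6 = 8
te_H = (5 + 4·10 + 27)/6 = 72/6 = 12
te_I = (9 + 4·12 + 15)/6 = 72/6 = 12

Forward pass:
ES_A = 0; EF_A = 15
ES_B = 0; EF_B = 11
ES_C = 0; EF_C = 2
ES_D = 11; EF_D = 11+3 = 14
ES_E = 2; EF_E = 2+8 = 10
ES_F = 11; EF_F = 11+5 = 16
ES_G = 2; EF_G = 2+8 = 10
ES_H = 14; EF_H = 14+12 = 26
ES_I = max(EF_A=15, EF_C=2, EF_E=10, EF_F=16, EF_G=10, EF_H=26) = 26; EF_I = 26+12 = 38
Expected project duration μ = 38 weeks. Critical path: B → D → H → I.

Backward pass:
LF_I = 38; LS_I = 38−12 = 26
LF_H = LS_I = 26; LS_H = 26−12 = 14
LF_G = LS_I = 26; LS_G = 26−8 = 18
LF_F = LS_I = 26; LS_F = 26−5 = 21
LF_E = LS_I = 26; LS_E = 26−8 = 18
LF_D = LS_H = 14; LS_D = 14−3 = 11
LF_C = min(LS_E=18, LS_G=18, LS_I=26) = 18; LS_C = 18−2 = 16
LF_B = min(LS_D=11, LS_F=21) = 11; LS_B = 11−11 = 0
LF_A = LS_I = 26; LS_A = 26−15 = 11
Slack_C = LS_C − ES_C = 16 − 0 = 16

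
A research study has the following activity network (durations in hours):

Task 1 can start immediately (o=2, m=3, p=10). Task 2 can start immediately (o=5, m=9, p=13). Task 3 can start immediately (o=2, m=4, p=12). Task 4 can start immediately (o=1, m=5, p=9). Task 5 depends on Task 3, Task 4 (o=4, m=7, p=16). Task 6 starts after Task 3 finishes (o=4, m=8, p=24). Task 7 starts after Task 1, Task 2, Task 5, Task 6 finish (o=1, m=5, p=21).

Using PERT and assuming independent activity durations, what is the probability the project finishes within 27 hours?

0.841

te_Task 1 = (2 + 4·3 + 10)/6 = 24/6 = 4; σ²_Task 1 = ((10−2)/6)² = 1.778
te_Task 2 = (5 + 4·9 + 13)/6 = 54/6 = 9; σ²_Task 2 = ((13−5)/6)² = 1.778
te_Task 3 = (2 + 4·4 + 12)/6 = 30/6 = 5; σ²_Task 3 = ((12−2)/6)² = 2.778
te_Task 4 = (1 + 4·5 + 9)/6 = 30/6 = 5; σ²_Task 4 = ((9−1)/6)² = 1.778
te_Task 5 = (4 + 4·7 + 16)/6 = 48/6 = 8; σ²_Task 5 = ((16−4)/6)² = 4.000
te_Task 6 = (4 + 4·8 + 24)/6 = 60/6 = 10; σ²_Task 6 = ((24−4)/6)² = 11.111
te_Task 7 = (1 + 4·5 + 21)/6 = 42/6 = 7; σ²_Task 7 = ((21−1)/6)² = 11.111

Forward pass:
ES_Task 1 = 0; EF_Task 1 = 4
ES_Task 2 = 0; EF_Task 2 = 9
ES_Task 3 = 0; EF_Task 3 = 5
ES_Task 4 = 0; EF_Task 4 = 5
ES_Task 5 = max(EF_Task 3=5, EF_Task 4=5) = 5; EF_Task 5 = 5+8 = 13
ES_Task 6 = 5; EF_Task 6 = 5+10 = 15
ES_Task 7 = max(EF_Task 1=4, EF_Task 2=9, EF_Task 5=13, EF_Task 6=15) = 15; EF_Task 7 = 15+7 = 22
Expected project duration μ = 22 hours. Critical path: Task 3 → Task 6 → Task 7.

Variance along critical path = 2.778 + 11.111 + 11.111 = 25.000; σ = √25.000 = 5.000 hours.
Z = (27 − 22) / 5.000 = 1.000
P(T ≤ 27) = Φ(1.000) ≈ 0.841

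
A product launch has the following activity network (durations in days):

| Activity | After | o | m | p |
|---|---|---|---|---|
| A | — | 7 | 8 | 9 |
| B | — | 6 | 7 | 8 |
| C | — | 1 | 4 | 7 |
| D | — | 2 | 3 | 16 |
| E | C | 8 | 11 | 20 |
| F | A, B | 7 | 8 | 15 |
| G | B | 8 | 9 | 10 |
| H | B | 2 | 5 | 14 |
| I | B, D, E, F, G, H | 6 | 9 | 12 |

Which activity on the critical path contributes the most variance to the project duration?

F

te_A = (7 + 4·8 + 9)/6 = 48/6 = 8; σ²_A = ((9−7)/6)² = 0.111
te_B = (6 + 4·7 + 8)/6 = 42/6 = 7; σ²_B = ((8−6)/6)² = 0.111
te_C = (1 + 4·4 + 7)/6 = 24/6 = 4; σ²_C = ((7−1)/6)² = 1.000
te_D = (2 + 4·3 + 16)/6 = 30/6 = 5; σ²_D = ((16−2)/6)² = 5.444
te_E = (8 + 4·11 + 20)/6 = 72/6 = 12; σ²_E = ((20−8)/6)² = 4.000
te_F = (7 + 4·8 + 15)/6 = 54/6 = 9; σ²_F = ((15−7)/6)² = 1.778
te_G = (8 + 4·9 + 10)/6 = 54/6 = 9; σ²_G = ((10−8)/6)² = 0.111
te_H = (2 + 4·5 + 14)/6 = 36/6 = 6; σ²_H = ((14−2)/6)² = 4.000
te_I = (6 + 4·9 + 12)/6 = 54/6 = 9; σ²_I = ((12−6)/6)² = 1.000

Forward pass:
ES_A = 0; EF_A = 8
ES_B = 0; EF_B = 7
ES_C = 0; EF_C = 4
ES_D = 0; EF_D = 5
ES_E = 4; EF_E = 4+12 = 16
ES_F = max(EF_A=8, EF_B=7) = 8; EF_F = 8+9 = 17
ES_G = 7; EF_G = 7+9 = 16
ES_H = 7; EF_H = 7+6 = 13
ES_I = max(EF_B=7, EF_D=5, EF_E=16, EF_F=17, EF_G=16, EF_H=13) = 17; EF_I = 17+9 = 26
Expected project duration μ = 26 days. Critical path: A → F → I.

Variances on critical path: σ²_A=0.111, σ²_F=1.778, σ²_I=1.000.
Largest is σ²_F = 1.778.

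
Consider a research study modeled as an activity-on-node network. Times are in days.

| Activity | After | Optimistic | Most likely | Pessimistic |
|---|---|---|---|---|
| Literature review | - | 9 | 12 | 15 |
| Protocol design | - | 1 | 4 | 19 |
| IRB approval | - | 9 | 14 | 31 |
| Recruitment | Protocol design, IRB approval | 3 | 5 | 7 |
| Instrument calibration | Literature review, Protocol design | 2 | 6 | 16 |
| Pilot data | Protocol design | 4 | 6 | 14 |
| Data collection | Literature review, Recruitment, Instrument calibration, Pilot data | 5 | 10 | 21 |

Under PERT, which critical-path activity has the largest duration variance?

IRB approval

te_Literature review = (9 + 4·12 + 15)/6 = 72/6 = 12; σ²_Literature review = ((15−9)/6)² = 1.000
te_Protocol design = (1 + 4·4 + 19)/6 = 36/6 = 6; σ²_Protocol design = ((19−1)/6)² = 9.000
te_IRB approval = (9 + 4·14 + 31)/6 = 96/6 = 16; σ²_IRB approval = ((31−9)/6)² = 13.444
te_Recruitment = (3 + 4·5 + 7)/6 = 30/6 = 5; σ²_Recruitment = ((7−3)/6)² = 0.444
te_Instrument calibration = (2 + 4·6 + 16)/6 = 42/6 = 7; σ²_Instrument calibration = ((16−2)/6)² = 5.444
te_Pilot data = (4 + 4·6 + 14)/6 = 42/6 = 7; σ²_Pilot data = ((14−4)/6)² = 2.778
te_Data collection = (5 + 4·10 + 21)/6 = 66/6 = 11; σ²_Data collection = ((21−5)/6)² = 7.111

Forward pass:
ES_Literature review = 0; EF_Literature review = 12
ES_Protocol design = 0; EF_Protocol design = 6
ES_IRB approval = 0; EF_IRB approval = 16
ES_Recruitment = max(EF_Protocol design=6, EF_IRB approval=16) = 16; EF_Recruitment = 16+5 = 21
ES_Instrument calibration = max(EF_Literature review=12, EF_Protocol design=6) = 12; EF_Instrument calibration = 12+7 = 19
ES_Pilot data = 6; EF_Pilot data = 6+7 = 13
ES_Data collection = max(EF_Literature review=12, EF_Recruitment=21, EF_Instrument calibration=19, EF_Pilot data=13) = 21; EF_Data collection = 21+11 = 32
Expected project duration μ = 32 days. Critical path: IRB approval → Recruitment → Data collection.

Variances on critical path: σ²_IRB approval=13.444, σ²_Recruitment=0.444, σ²_Data collection=7.111.
Largest is σ²_IRB approval = 13.444.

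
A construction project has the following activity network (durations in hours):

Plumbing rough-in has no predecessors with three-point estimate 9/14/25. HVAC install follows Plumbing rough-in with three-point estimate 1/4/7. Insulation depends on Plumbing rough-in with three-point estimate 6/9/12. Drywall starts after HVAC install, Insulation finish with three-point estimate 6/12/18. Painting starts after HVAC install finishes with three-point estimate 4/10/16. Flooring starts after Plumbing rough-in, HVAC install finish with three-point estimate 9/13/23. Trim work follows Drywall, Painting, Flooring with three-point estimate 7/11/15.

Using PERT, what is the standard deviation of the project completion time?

3.73 hours

te_Plumbing rough-in = (9 + 4·14 + 25)/6 = 90/6 = 15; σ²_Plumbing rough-in = ((25−9)/6)² = 7.111
te_HVAC install = (1 + 4·4 + 7)/6 = 24/6 = 4; σ²_HVAC install = ((7−1)/6)² = 1.000
te_Insulation = (6 + 4·9 + 12)/6 = 54/6 = 9; σ²_Insulation = ((12−6)/6)² = 1.000
te_Drywall = (6 + 4·12 + 18)/6 = 72/6 = 12; σ²_Drywall = ((18−6)/6)² = 4.000
te_Painting = (4 + 4·10 + 16)/6 = 60/6 = 10; σ²_Painting = ((16−4)/6)² = 4.000
te_Flooring = (9 + 4·13 + 23)/6 = 84/6 = 14; σ²_Flooring = ((23−9)/6)² = 5.444
te_Trim work = (7 + 4·11 + 15)/6 = 66/6 = 11; σ²_Trim work = ((15−7)/6)² = 1.778

Forward pass:
ES_Plumbing rough-in = 0; EF_Plumbing rough-in = 15
ES_HVAC install = 15; EF_HVAC install = 15+4 = 19
ES_Insulation = 15; EF_Insulation = 15+9 = 24
ES_Drywall = max(EF_HVAC install=19, EF_Insulation=24) = 24; EF_Drywall = 24+12 = 36
ES_Painting = 19; EF_Painting = 19+10 = 29
ES_Flooring = max(EF_Plumbing rough-in=15, EF_HVAC install=19) = 19; EF_Flooring = 19+14 = 33
ES_Trim work = max(EF_Drywall=36, EF_Painting=29, EF_Flooring=33) = 36; EF_Trim work = 36+11 = 47
Expected project duration μ = 47 hours. Critical path: Plumbing rough-in → Insulation → Drywall → Trim work.

Variance along critical path = 7.111 + 1.000 + 4.000 + 1.778 = 13.889
σ = √13.889 = 3.727 hours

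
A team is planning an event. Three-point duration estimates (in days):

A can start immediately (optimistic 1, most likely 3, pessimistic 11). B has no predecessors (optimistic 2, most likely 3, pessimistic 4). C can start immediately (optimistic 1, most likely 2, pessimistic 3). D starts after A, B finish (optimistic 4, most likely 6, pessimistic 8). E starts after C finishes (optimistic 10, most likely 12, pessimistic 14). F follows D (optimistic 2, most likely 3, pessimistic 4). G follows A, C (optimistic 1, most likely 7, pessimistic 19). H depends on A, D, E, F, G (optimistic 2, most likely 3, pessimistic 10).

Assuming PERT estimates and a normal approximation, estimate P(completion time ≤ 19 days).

0.744

te_A = (1 + 4·3 + 11)/6 = 24/6 = 4; σ²_A = ((11−1)/6)² = 2.778
te_B = (2 + 4·3 + 4)/6 = 18/6 = 3; σ²_B = ((4−2)/6)² = 0.111
te_C = (1 + 4·2 + 3)/6 = 12/6 = 2; σ²_C = ((3−1)/6)² = 0.111
te_D = (4 + 4·6 + 8)/6 = 36/6 = 6; σ²_D = ((8−4)/6)² = 0.444
te_E = (10 + 4·12 + 14)/6 = 72/6 = 12; σ²_E = ((14−10)/6)² = 0.444
te_F = (2 + 4·3 + 4)/6 = 18/6 = 3; σ²_F = ((4−2)/6)² = 0.111
te_G = (1 + 4·7 + 19)/6 = 48/6 = 8; σ²_G = ((19−1)/6)² = 9.000
te_H = (2 + 4·3 + 10)/6 = 24/6 = 4; σ²_H = ((10−2)/6)² = 1.778

Forward pass:
ES_A = 0; EF_A = 4
ES_B = 0; EF_B = 3
ES_C = 0; EF_C = 2
ES_D = max(EF_A=4, EF_B=3) = 4; EF_D = 4+6 = 10
ES_E = 2; EF_E = 2+12 = 14
ES_F = 10; EF_F = 10+3 = 13
ES_G = max(EF_A=4, EF_C=2) = 4; EF_G = 4+8 = 12
ES_H = max(EF_A=4, EF_D=10, EF_E=14, EF_F=13, EF_G=12) = 14; EF_H = 14+4 = 18
Expected project duration μ = 18 days. Critical path: C → E → H.

Variance along critical path = 0.111 + 0.444 + 1.778 = 2.333; σ = √2.333 = 1.528 days.
Z = (19 − 18) / 1.528 = 0.655
P(T ≤ 19) = Φ(0.655) ≈ 0.744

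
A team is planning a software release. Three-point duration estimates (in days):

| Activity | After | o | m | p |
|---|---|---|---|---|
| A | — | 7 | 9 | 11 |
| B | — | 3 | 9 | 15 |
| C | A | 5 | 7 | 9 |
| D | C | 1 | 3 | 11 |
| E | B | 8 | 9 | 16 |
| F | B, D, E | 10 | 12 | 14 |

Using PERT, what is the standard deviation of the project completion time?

2.03 days

te_A = (7 + 4·9 + 11)/6 = 54/6 = 9; σ²_A = ((11−7)/6)² = 0.444
te_B = (3 + 4·9 + 15)/6 = 54/6 = 9; σ²_B = ((15−3)/6)² = 4.000
te_C = (5 + 4·7 + 9)/6 = 42/6 = 7; σ²_C = ((9−5)/6)² = 0.444
te_D = (1 + 4·3 + 11)/6 = 24/6 = 4; σ²_D = ((11−1)/6)² = 2.778
te_E = (8 + 4·9 + 16)/6 = 60/6 = 10; σ²_E = ((16−8)/6)² = 1.778
te_F = (10 + 4·12 + 14)/6 = 72/6 = 12; σ²_F = ((14−10)/6)² = 0.444

Forward pass:
ES_A = 0; EF_A = 9
ES_B = 0; EF_B = 9
ES_C = 9; EF_C = 9+7 = 16
ES_D = 16; EF_D = 16+4 = 20
ES_E = 9; EF_E = 9+10 = 19
ES_F = max(EF_B=9, EF_D=20, EF_E=19) = 20; EF_F = 20+12 = 32
Expected project duration μ = 32 days. Critical path: A → C → D → F.

Variance along critical path = 0.444 + 0.444 + 2.778 + 0.444 = 4.111
σ = √4.111 = 2.028 days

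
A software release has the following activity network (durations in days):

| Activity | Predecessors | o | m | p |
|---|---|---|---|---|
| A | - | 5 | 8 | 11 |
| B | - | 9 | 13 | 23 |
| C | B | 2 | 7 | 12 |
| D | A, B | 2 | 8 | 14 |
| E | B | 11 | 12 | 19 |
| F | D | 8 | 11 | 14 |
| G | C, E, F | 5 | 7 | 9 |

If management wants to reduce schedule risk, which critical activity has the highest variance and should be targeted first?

B

te_A = (5 + 4·8 + 11)/6 = 48/6 = 8; σ²_A = ((11−5)/6)² = 1.000
te_B = (9 + 4·13 + 23)/6 = 84/6 = 14; σ²_B = ((23−9)/6)² = 5.444
te_C = (2 + 4·7 + 12)/6 = 42/6 = 7; σ²_C = ((12−2)/6)² = 2.778
te_D = (2 + 4·8 + 14)/6 = 48/6 = 8; σ²_D = ((14−2)/6)² = 4.000
te_E = (11 + 4·12 + 19)/6 = 78/6 = 13; σ²_E = ((19−11)/6)² = 1.778
te_F = (8 + 4·11 + 14)/6 = 66/6 = 11; σ²_F = ((14−8)/6)² = 1.000
te_G = (5 + 4·7 + 9)/6 = 42/6 = 7; σ²_G = ((9−5)/6)² = 0.444

Forward pass:
ES_A = 0; EF_A = 8
ES_B = 0; EF_B = 14
ES_C = 14; EF_C = 14+7 = 21
ES_D = max(EF_A=8, EF_B=14) = 14; EF_D = 14+8 = 22
ES_E = 14; EF_E = 14+13 = 27
ES_F = 22; EF_F = 22+11 = 33
ES_G = max(EF_C=21, EF_E=27, EF_F=33) = 33; EF_G = 33+7 = 40
Expected project duration μ = 40 days. Critical path: B → D → F → G.

Variances on critical path: σ²_B=5.444, σ²_D=4.000, σ²_F=1.000, σ²_G=0.444.
Largest is σ²_B = 5.444.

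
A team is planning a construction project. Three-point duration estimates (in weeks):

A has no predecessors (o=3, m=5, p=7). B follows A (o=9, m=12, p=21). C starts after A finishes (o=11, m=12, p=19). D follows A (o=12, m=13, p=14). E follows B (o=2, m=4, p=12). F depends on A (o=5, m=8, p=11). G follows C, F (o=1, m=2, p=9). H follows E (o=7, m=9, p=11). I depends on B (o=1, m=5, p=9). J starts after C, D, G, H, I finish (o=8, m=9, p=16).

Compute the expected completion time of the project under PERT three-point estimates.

42 weeks

te_A = (3 + 4·5 + 7)/6 = 30/6 = 5
te_B = (9 + 4·12 + 21)/6 = 78/6 = 13
te_C = (11 + 4·12 + 19)/6 = 78/6 = 13
te_D = (12 + 4·13 + 14)/6 = 78/6 = 13
te_E = (2 + 4·4 + 12)/6 = 30/6 = 5
te_F = (5 + 4·8 + 11)/6 = 48/6 = 8
te_G = (1 + 4·2 + 9)/6 = 18/6 = 3
te_H = (7 + 4·9 + 11)/6 = 54/6 = 9
te_I = (1 + 4·5 + 9)/6 = 30/6 = 5
te_J = (8 + 4·9 + 16)/6 = 60/6 = 10

Forward pass:
ES_A = 0; EF_A = 5
ES_B = 5; EF_B = 5+13 = 18
ES_C = 5; EF_C = 5+13 = 18
ES_D = 5; EF_D = 5+13 = 18
ES_E = 18; EF_E = 18+5 = 23
ES_F = 5; EF_F = 5+8 = 13
ES_G = max(EF_C=18, EF_F=13) = 18; EF_G = 18+3 = 21
ES_H = 23; EF_H = 23+9 = 32
ES_I = 18; EF_I = 18+5 = 23
ES_J = max(EF_C=18, EF_D=18, EF_G=21, EF_H=32, EF_I=23) = 32; EF_J = 32+10 = 42
Expected project duration μ = 42 weeks. Critical path: A → B → E → H → J.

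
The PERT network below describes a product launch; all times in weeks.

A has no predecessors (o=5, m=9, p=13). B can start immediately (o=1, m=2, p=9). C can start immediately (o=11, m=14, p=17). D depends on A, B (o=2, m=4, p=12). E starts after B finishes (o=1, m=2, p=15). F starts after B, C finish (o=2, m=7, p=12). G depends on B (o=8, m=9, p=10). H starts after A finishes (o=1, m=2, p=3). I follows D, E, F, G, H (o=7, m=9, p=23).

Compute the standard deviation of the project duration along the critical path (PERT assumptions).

te_A = (5 + 4·9 + 13)/6 = 54/6 = 9; σ²_A = ((13−5)/6)² = 1.778
te_B = (1 + 4·2 + 9)/6 = 18/6 = 3; σ²_B = ((9−1)/6)² = 1.778
te_C = (11 + 4·14 + 17)/6 = 84/6 = 14; σ²_C = ((17−11)/6)² = 1.000
te_D = (2 + 4·4 + 12)/6 = 30/6 = 5; σ²_D = ((12−2)/6)² = 2.778
te_E = (1 + 4·2 + 15)/6 = 24/6 = 4; σ²_E = ((15−1)/6)² = 5.444
te_F = (2 + 4·7 + 12)/6 = 42/6 = 7; σ²_F = ((12−2)/6)² = 2.778
te_G = (8 + 4·9 + 10)/6 = 54/6 = 9; σ²_G = ((10−8)/6)² = 0.111
te_H = (1 + 4·2 + 3)/6 = 12/6 = 2; σ²_H = ((3−1)/6)² = 0.111
te_I = (7 + 4·9 + 23)/6 = 66/6 = 11; σ²_I = ((23−7)/6)² = 7.111

Forward pass:
ES_A = 0; EF_A = 9
ES_B = 0; EF_B = 3
ES_C = 0; EF_C = 14
ES_D = max(EF_A=9, EF_B=3) = 9; EF_D = 9+5 = 14
ES_E = 3; EF_E = 3+4 = 7
ES_F = max(EF_B=3, EF_C=14) = 14; EF_F = 14+7 = 21
ES_G = 3; EF_G = 3+9 = 12
ES_H = 9; EF_H = 9+2 = 11
ES_I = max(EF_D=14, EF_E=7, EF_F=21, EF_G=12, EF_H=11) = 21; EF_I = 21+11 = 32
Expected project duration μ = 32 weeks. Critical path: C → F → I.

Variance along critical path = 1.000 + 2.778 + 7.111 = 10.889
σ = √10.889 = 3.300 weeks

3.30 weeks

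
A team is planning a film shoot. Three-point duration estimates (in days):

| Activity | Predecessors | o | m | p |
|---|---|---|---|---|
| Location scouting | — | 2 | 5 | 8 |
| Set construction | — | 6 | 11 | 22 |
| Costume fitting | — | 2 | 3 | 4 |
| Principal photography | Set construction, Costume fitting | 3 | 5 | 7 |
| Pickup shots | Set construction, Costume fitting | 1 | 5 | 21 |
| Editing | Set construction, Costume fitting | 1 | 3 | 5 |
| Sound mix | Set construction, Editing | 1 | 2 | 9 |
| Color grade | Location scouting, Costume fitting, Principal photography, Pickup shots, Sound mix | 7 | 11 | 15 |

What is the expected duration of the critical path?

30 days

te_Location scouting = (2 + 4·5 + 8)/6 = 30/6 = 5
te_Set construction = (6 + 4·11 + 22)/6 = 72/6 = 12
te_Costume fitting = (2 + 4·3 + 4)/6 = 18/6 = 3
te_Principal photography = (3 + 4·5 + 7)/6 = 30/6 = 5
te_Pickup shots = (1 + 4·5 + 21)/6 = 42/6 = 7
te_Editing = (1 + 4·3 + 5)/6 = 18/6 = 3
te_Sound mix = (1 + 4·2 + 9)/6 = 18/6 = 3
te_Color grade = (7 + 4·11 + 15)/6 = 66/6 = 11

Forward pass:
ES_Location scouting = 0; EF_Location scouting = 5
ES_Set construction = 0; EF_Set construction = 12
ES_Costume fitting = 0; EF_Costume fitting = 3
ES_Principal photography = max(EF_Set construction=12, EF_Costume fitting=3) = 12; EF_Principal photography = 12+5 = 17
ES_Pickup shots = max(EF_Set construction=12, EF_Costume fitting=3) = 12; EF_Pickup shots = 12+7 = 19
ES_Editing = max(EF_Set construction=12, EF_Costume fitting=3) = 12; EF_Editing = 12+3 = 15
ES_Sound mix = max(EF_Set construction=12, EF_Editing=15) = 15; EF_Sound mix = 15+3 = 18
ES_Color grade = max(EF_Location scouting=5, EF_Costume fitting=3, EF_Principal photography=17, EF_Pickup shots=19, EF_Sound mix=18) = 19; EF_Color grade = 19+11 = 30
Expected project duration μ = 30 days. Critical path: Set construction → Pickup shots → Color grade.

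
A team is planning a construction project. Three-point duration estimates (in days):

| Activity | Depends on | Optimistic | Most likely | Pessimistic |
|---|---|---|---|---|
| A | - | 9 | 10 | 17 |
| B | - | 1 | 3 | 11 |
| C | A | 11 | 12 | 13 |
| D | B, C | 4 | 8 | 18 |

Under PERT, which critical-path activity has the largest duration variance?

te_A = (9 + 4·10 + 17)/6 = 66/6 = 11; σ²_A = ((17−9)/6)² = 1.778
te_B = (1 + 4·3 + 11)/6 = 24/6 = 4; σ²_B = ((11−1)/6)² = 2.778
te_C = (11 + 4·12 + 13)/6 = 72/6 = 12; σ²_C = ((13−11)/6)² = 0.111
te_D = (4 + 4·8 + 18)/6 = 54/6 = 9; σ²_D = ((18−4)/6)² = 5.444

Forward pass:
ES_A = 0; EF_A = 11
ES_B = 0; EF_B = 4
ES_C = 11; EF_C = 11+12 = 23
ES_D = max(EF_B=4, EF_C=23) = 23; EF_D = 23+9 = 32
Expected project duration μ = 32 days. Critical path: A → C → D.

Variances on critical path: σ²_A=1.778, σ²_C=0.111, σ²_D=5.444.
Largest is σ²_D = 5.444.

D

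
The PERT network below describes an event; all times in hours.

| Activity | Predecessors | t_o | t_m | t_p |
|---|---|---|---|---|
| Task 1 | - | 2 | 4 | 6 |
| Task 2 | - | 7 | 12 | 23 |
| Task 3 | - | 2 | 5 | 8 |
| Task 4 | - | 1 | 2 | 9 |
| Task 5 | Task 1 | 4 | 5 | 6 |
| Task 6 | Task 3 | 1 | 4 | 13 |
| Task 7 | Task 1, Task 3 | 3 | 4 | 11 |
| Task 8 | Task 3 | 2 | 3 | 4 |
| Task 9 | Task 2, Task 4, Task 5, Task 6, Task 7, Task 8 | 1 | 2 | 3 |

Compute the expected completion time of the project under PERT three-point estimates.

15 hours

te_Task 1 = (2 + 4·4 + 6)/6 = 24/6 = 4
te_Task 2 = (7 + 4·12 + 23)/6 = 78/6 = 13
te_Task 3 = (2 + 4·5 + 8)/6 = 30/6 = 5
te_Task 4 = (1 + 4·2 + 9)/6 = 18/6 = 3
te_Task 5 = (4 + 4·5 + 6)/6 = 30/6 = 5
te_Task 6 = (1 + 4·4 + 13)/6 = 30/6 = 5
te_Task 7 = (3 + 4·4 + 11)/6 = 30/6 = 5
te_Task 8 = (2 + 4·3 + 4)/6 = 18/6 = 3
te_Task 9 = (1 + 4·2 + 3)/6 = 12/6 = 2

Forward pass:
ES_Task 1 = 0; EF_Task 1 = 4
ES_Task 2 = 0; EF_Task 2 = 13
ES_Task 3 = 0; EF_Task 3 = 5
ES_Task 4 = 0; EF_Task 4 = 3
ES_Task 5 = 4; EF_Task 5 = 4+5 = 9
ES_Task 6 = 5; EF_Task 6 = 5+5 = 10
ES_Task 7 = max(EF_Task 1=4, EF_Task 3=5) = 5; EF_Task 7 = 5+5 = 10
ES_Task 8 = 5; EF_Task 8 = 5+3 = 8
ES_Task 9 = max(EF_Task 2=13, EF_Task 4=3, EF_Task 5=9, EF_Task 6=10, EF_Task 7=10, EF_Task 8=8) = 13; EF_Task 9 = 13+2 = 15
Expected project duration μ = 15 hours. Critical path: Task 2 → Task 9.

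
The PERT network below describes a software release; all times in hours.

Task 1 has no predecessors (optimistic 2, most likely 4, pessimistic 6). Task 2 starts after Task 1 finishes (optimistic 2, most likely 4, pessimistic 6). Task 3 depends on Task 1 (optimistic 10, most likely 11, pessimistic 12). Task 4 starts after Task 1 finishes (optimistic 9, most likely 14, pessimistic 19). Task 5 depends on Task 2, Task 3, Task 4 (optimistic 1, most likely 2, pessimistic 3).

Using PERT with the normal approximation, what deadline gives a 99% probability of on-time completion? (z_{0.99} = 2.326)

24.2 hours

te_Task 1 = (2 + 4·4 + 6)/6 = 24/6 = 4; σ²_Task 1 = ((6−2)/6)² = 0.444
te_Task 2 = (2 + 4·4 + 6)/6 = 24/6 = 4; σ²_Task 2 = ((6−2)/6)² = 0.444
te_Task 3 = (10 + 4·11 + 12)/6 = 66/6 = 11; σ²_Task 3 = ((12−10)/6)² = 0.111
te_Task 4 = (9 + 4·14 + 19)/6 = 84/6 = 14; σ²_Task 4 = ((19−9)/6)² = 2.778
te_Task 5 = (1 + 4·2 + 3)/6 = 12/6 = 2; σ²_Task 5 = ((3−1)/6)² = 0.111

Forward pass:
ES_Task 1 = 0; EF_Task 1 = 4
ES_Task 2 = 4; EF_Task 2 = 4+4 = 8
ES_Task 3 = 4; EF_Task 3 = 4+11 = 15
ES_Task 4 = 4; EF_Task 4 = 4+14 = 18
ES_Task 5 = max(EF_Task 2=8, EF_Task 3=15, EF_Task 4=18) = 18; EF_Task 5 = 18+2 = 20
Expected project duration μ = 20 hours. Critical path: Task 1 → Task 4 → Task 5.

Variance along critical path = 0.444 + 2.778 + 0.111 = 3.333; σ = 1.826 hours.
D = μ + z·σ = 20 + 2.326·1.826 = 24.2 hours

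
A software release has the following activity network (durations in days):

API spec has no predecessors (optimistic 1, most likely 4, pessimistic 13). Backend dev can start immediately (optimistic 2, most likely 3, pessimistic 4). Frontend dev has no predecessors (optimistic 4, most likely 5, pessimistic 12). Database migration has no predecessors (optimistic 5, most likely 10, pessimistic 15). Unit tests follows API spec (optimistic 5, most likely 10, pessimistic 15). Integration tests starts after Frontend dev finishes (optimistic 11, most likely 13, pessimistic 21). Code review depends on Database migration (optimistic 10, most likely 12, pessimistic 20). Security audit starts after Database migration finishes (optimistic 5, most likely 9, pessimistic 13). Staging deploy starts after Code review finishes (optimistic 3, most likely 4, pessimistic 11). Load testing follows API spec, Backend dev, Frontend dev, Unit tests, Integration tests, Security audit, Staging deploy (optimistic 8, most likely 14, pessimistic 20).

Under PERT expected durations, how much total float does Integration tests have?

te_API spec = (1 + 4·4 + 13)/6 = 30/6 = 5
te_Backend dev = (2 + 4·3 + 4)/6 = 18/6 = 3
te_Frontend dev = (4 + 4·5 + 12)/6 = 36/6 = 6
te_Database migration = (5 + 4·10 + 15)/6 = 60/6 = 10
te_Unit tests = (5 + 4·10 + 15)/6 = 60/6 = 10
te_Integration tests = (11 + 4·13 + 21)/6 = 84/6 = 14
te_Code review = (10 + 4·12 + 20)/6 = 78/6 = 13
te_Security audit = (5 + 4·9 + 13)/6 = 54/6 = 9
te_Staging deploy = (3 + 4·4 + 11)/6 = 30/6 = 5
te_Load testing = (8 + 4·14 + 20)/6 = 84/6 = 14

Forward pass:
ES_API spec = 0; EF_API spec = 5
ES_Backend dev = 0; EF_Backend dev = 3
ES_Frontend dev = 0; EF_Frontend dev = 6
ES_Database migration = 0; EF_Database migration = 10
ES_Unit tests = 5; EF_Unit tests = 5+10 = 15
ES_Integration tests = 6; EF_Integration tests = 6+14 = 20
ES_Code review = 10; EF_Code review = 10+13 = 23
ES_Security audit = 10; EF_Security audit = 10+9 = 19
ES_Staging deploy = 23; EF_Staging deploy = 23+5 = 28
ES_Load testing = max(EF_API spec=5, EF_Backend dev=3, EF_Frontend dev=6, EF_Unit tests=15, EF_Integration tests=20, EF_Security audit=19, EF_Staging deploy=28) = 28; EF_Load testing = 28+14 = 42
Expected project duration μ = 42 days. Critical path: Database migration → Code review → Staging deploy → Load testing.

Backward pass:
LF_Load testing = 42; LS_Load testing = 42−14 = 28
LF_Staging deploy = LS_Load testing = 28; LS_Staging deploy = 28−5 = 23
LF_Security audit = LS_Load testing = 28; LS_Security audit = 28−9 = 19
LF_Code review = LS_Staging deploy = 23; LS_Code review = 23−13 = 10
LF_Integration tests = LS_Load testing = 28; LS_Integration tests = 28−14 = 14
LF_Unit tests = LS_Load testing = 28; LS_Unit tests = 28−10 = 18
LF_Database migration = min(LS_Code review=10, LS_Security audit=19) = 10; LS_Database migration = 10−10 = 0
LF_Frontend dev = min(LS_Integration tests=14, LS_Load testing=28) = 14; LS_Frontend dev = 14−6 = 8
LF_Backend dev = LS_Load testing = 28; LS_Backend dev = 28−3 = 25
LF_API spec = min(LS_Unit tests=18, LS_Load testing=28) = 18; LS_API spec = 18−5 = 13
Slack_Integration tests = LS_Integration tests − ES_Integration tests = 14 − 6 = 8

8 days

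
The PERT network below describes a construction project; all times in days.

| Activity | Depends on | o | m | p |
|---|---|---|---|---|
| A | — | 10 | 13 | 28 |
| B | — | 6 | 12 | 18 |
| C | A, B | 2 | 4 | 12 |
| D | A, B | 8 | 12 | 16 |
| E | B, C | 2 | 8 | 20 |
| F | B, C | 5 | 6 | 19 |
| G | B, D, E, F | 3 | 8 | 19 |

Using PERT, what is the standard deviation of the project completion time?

5.28 days

te_A = (10 + 4·13 + 28)/6 = 90/6 = 15; σ²_A = ((28−10)/6)² = 9.000
te_B = (6 + 4·12 + 18)/6 = 72/6 = 12; σ²_B = ((18−6)/6)² = 4.000
te_C = (2 + 4·4 + 12)/6 = 30/6 = 5; σ²_C = ((12−2)/6)² = 2.778
te_D = (8 + 4·12 + 16)/6 = 72/6 = 12; σ²_D = ((16−8)/6)² = 1.778
te_E = (2 + 4·8 + 20)/6 = 54/6 = 9; σ²_E = ((20−2)/6)² = 9.000
te_F = (5 + 4·6 + 19)/6 = 48/6 = 8; σ²_F = ((19−5)/6)² = 5.444
te_G = (3 + 4·8 + 19)/6 = 54/6 = 9; σ²_G = ((19−3)/6)² = 7.111

Forward pass:
ES_A = 0; EF_A = 15
ES_B = 0; EF_B = 12
ES_C = max(EF_A=15, EF_B=12) = 15; EF_C = 15+5 = 20
ES_D = max(EF_A=15, EF_B=12) = 15; EF_D = 15+12 = 27
ES_E = max(EF_B=12, EF_C=20) = 20; EF_E = 20+9 = 29
ES_F = max(EF_B=12, EF_C=20) = 20; EF_F = 20+8 = 28
ES_G = max(EF_B=12, EF_D=27, EF_E=29, EF_F=28) = 29; EF_G = 29+9 = 38
Expected project duration μ = 38 days. Critical path: A → C → E → G.

Variance along critical path = 9.000 + 2.778 + 9.000 + 7.111 = 27.889
σ = √27.889 = 5.281 days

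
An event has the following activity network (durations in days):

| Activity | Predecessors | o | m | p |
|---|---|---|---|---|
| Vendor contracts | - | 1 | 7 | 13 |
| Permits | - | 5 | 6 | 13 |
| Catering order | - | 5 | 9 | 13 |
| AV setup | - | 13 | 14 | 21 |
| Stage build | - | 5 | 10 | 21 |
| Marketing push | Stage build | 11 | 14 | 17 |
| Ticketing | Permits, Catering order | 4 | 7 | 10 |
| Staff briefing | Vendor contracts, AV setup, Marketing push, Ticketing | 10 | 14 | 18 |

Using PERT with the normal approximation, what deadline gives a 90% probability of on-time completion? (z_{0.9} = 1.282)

43.0 days

te_Vendor contracts = (1 + 4·7 + 13)/6 = 42/6 = 7; σ²_Vendor contracts = ((13−1)/6)² = 4.000
te_Permits = (5 + 4·6 + 13)/6 = 42/6 = 7; σ²_Permits = ((13−5)/6)² = 1.778
te_Catering order = (5 + 4·9 + 13)/6 = 54/6 = 9; σ²_Catering order = ((13−5)/6)² = 1.778
te_AV setup = (13 + 4·14 + 21)/6 = 90/6 = 15; σ²_AV setup = ((21−13)/6)² = 1.778
te_Stage build = (5 + 4·10 + 21)/6 = 66/6 = 11; σ²_Stage build = ((21−5)/6)² = 7.111
te_Marketing push = (11 + 4·14 + 17)/6 = 84/6 = 14; σ²_Marketing push = ((17−11)/6)² = 1.000
te_Ticketing = (4 + 4·7 + 10)/6 = 42/6 = 7; σ²_Ticketing = ((10−4)/6)² = 1.000
te_Staff briefing = (10 + 4·14 + 18)/6 = 84/6 = 14; σ²_Staff briefing = ((18−10)/6)² = 1.778

Forward pass:
ES_Vendor contracts = 0; EF_Vendor contracts = 7
ES_Permits = 0; EF_Permits = 7
ES_Catering order = 0; EF_Catering order = 9
ES_AV setup = 0; EF_AV setup = 15
ES_Stage build = 0; EF_Stage build = 11
ES_Marketing push = 11; EF_Marketing push = 11+14 = 25
ES_Ticketing = max(EF_Permits=7, EF_Catering order=9) = 9; EF_Ticketing = 9+7 = 16
ES_Staff briefing = max(EF_Vendor contracts=7, EF_AV setup=15, EF_Marketing push=25, EF_Ticketing=16) = 25; EF_Staff briefing = 25+14 = 39
Expected project duration μ = 39 days. Critical path: Stage build → Marketing push → Staff briefing.

Variance along critical path = 7.111 + 1.000 + 1.778 = 9.889; σ = 3.145 days.
D = μ + z·σ = 39 + 1.282·3.145 = 43.0 days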